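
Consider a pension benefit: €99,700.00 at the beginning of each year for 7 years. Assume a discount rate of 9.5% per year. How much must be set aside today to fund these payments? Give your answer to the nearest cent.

This is an annuity due: 7 payments of €99,700.00 at the beginning of each year.
Periodic rate r = 0.095 per year.
PV = PMT × [(1 − (1+r)^−n)/r] × (1+r) = 99,700 × [1 − (1+r)^−7] / r × (1+r) = €540,356.59

€540,356.59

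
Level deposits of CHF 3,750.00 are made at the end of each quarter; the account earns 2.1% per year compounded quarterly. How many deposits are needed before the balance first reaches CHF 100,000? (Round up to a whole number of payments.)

26 payments

Periodic rate r = 0.021/4 per quarter; n is counted in quarters.
Ordinary annuity FV: 100,000 = 3,750 × [((1+r)^n − 1)/r].
(1+r)^n = 1 + 100,000 × r / 3,750, so n = ln(1 + 100,000·r/3,750) / ln(1+r) = 25.02.
Round up to a whole number of payments: n = 26.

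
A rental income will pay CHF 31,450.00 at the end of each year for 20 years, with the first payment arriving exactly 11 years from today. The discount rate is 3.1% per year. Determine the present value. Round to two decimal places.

Ordinary annuity of 20 payments, first payment at period 11.
Periodic rate r = 0.031 per year.
The ordinary-annuity PV formula values the stream one period before the first payment (period 10); discount that back 10 periods:
PV₀ = 31,450 × [1 − (1+r)^−20] / r × (1+r)^−10 = CHF 341,630.46

CHF 341,630.46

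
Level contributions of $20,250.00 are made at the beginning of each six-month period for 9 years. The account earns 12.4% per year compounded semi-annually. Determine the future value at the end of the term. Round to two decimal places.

This is an annuity due: 18 deposits of $20,250.00 at the beginning of each six-month period.
Periodic rate r = 0.124/2 per half-year; n is counted in half-years.
FV = PMT × [((1+r)^n − 1)/r] × (1+r) = 20,250 × [(1+r)^18 − 1] / r × (1+r) = $677,371.02

$677,371.02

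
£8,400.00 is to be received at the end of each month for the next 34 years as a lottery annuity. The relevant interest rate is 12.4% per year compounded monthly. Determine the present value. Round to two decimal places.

This is an ordinary annuity: 408 payments of £8,400.00 at the end of each month.
Periodic rate r = 0.124/12 per month; n is counted in months.
PV = PMT × [(1 − (1+r)^−n)/r] = 8,400 × [1 − (1+r)^−408] / r = £800,644.40

£800,644.40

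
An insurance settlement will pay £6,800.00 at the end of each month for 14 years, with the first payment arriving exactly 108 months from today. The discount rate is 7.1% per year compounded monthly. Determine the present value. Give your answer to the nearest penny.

£384,436.36

Ordinary annuity of 168 payments, first payment at period 108.
Periodic rate r = 0.071/12 per month; n is counted in months.
The ordinary-annuity PV formula values the stream one period before the first payment (period 107); discount that back 107 periods:
PV₀ = 6,800 × [1 − (1+r)^−168] / r × (1+r)^−107 = £384,436.36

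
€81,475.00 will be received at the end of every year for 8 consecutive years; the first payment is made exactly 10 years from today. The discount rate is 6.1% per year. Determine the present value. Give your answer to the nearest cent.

€295,764.52

Ordinary annuity of 8 payments, first payment at period 10.
Periodic rate r = 0.061 per year.
The ordinary-annuity PV formula values the stream one period before the first payment (period 9); discount that back 9 periods:
PV₀ = 81,475 × [1 − (1+r)^−8] / r × (1+r)^−9 = €295,764.52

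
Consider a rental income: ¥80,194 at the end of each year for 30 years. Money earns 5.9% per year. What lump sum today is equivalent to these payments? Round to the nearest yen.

This is an ordinary annuity: 30 payments of ¥80,194 at the end of each year.
Periodic rate r = 0.059 per year.
PV = PMT × [(1 − (1+r)^−n)/r] = 80,194 × [1 − (1+r)^−30] / r = ¥1,115,770

¥1,115,770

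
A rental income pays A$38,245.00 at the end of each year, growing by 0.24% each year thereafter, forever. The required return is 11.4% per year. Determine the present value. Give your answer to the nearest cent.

A$342,697.13

Periodic rate r = 0.114 per year.
Growing perpetuity (Gordon): PV = PMT₁ / (r − g) = 38,245 / (r − 0.0024) = A$342,697.13.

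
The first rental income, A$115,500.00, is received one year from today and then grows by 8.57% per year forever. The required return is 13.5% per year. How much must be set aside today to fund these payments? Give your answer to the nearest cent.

Periodic rate r = 0.135 per year.
Growing perpetuity (Gordon): PV = PMT₁ / (r − g) = 115,500 / (r − 0.0857) = A$2,342,799.19.

A$2,342,799.19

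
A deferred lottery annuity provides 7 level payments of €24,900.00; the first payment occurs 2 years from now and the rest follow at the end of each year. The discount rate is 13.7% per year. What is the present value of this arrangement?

Ordinary annuity of 7 payments, first payment at period 2.
Periodic rate r = 0.137 per year.
The ordinary-annuity PV formula values the stream one period before the first payment (period 1); discount that back 1 periods:
PV₀ = 24,900 × [1 − (1+r)^−7] / r × (1+r)^−1 = €94,779.95

€94,779.95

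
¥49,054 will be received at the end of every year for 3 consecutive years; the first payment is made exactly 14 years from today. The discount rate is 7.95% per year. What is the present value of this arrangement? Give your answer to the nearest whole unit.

Ordinary annuity of 3 payments, first payment at period 14.
Periodic rate r = 0.0795 per year.
The ordinary-annuity PV formula values the stream one period before the first payment (period 13); discount that back 13 periods:
PV₀ = 49,054 × [1 − (1+r)^−3] / r × (1+r)^−13 = ¥46,806

¥46,806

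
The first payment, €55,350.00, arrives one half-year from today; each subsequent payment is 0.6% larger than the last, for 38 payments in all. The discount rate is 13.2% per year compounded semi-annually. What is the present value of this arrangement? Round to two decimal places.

€820,425.83

Periodic rate r = 0.132/2 per half-year; n is counted in half-years.
Growing ordinary annuity: PV = PMT₁ × [1 − ((1+g)/(1+r))^n] / (r − g) = 55,350 × [1 − ((1+0.006)/(1+r))^38] / (r − 0.006) = €820,425.83.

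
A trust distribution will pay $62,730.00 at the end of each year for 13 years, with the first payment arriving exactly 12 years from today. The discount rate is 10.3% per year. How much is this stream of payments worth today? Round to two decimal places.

Ordinary annuity of 13 payments, first payment at period 12.
Periodic rate r = 0.103 per year.
The ordinary-annuity PV formula values the stream one period before the first payment (period 11); discount that back 11 periods:
PV₀ = 62,730 × [1 − (1+r)^−13] / r × (1+r)^−11 = $149,241.10

$149,241.10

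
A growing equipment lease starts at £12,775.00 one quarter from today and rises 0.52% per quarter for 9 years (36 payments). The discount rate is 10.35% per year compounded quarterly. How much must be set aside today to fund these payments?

Periodic rate r = 0.1035/4 per quarter; n is counted in quarters.
Growing ordinary annuity: PV = PMT₁ × [1 − ((1+g)/(1+r))^n] / (r − g) = 12,775 × [1 − ((1+0.0052)/(1+r))^36] / (r − 0.0052) = £320,999.84.

£320,999.84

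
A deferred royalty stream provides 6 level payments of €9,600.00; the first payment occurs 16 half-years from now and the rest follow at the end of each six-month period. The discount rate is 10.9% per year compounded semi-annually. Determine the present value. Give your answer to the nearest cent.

Ordinary annuity of 6 payments, first payment at period 16.
Periodic rate r = 0.109/2 per half-year; n is counted in half-years.
The ordinary-annuity PV formula values the stream one period before the first payment (period 15); discount that back 15 periods:
PV₀ = 9,600 × [1 − (1+r)^−6] / r × (1+r)^−15 = €21,669.19

€21,669.19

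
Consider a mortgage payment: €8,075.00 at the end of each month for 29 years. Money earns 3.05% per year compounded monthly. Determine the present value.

This is an ordinary annuity: 348 payments of €8,075.00 at the end of each month.
Periodic rate r = 0.0305/12 per month; n is counted in months.
PV = PMT × [(1 − (1+r)^−n)/r] = 8,075 × [1 − (1+r)^−348] / r = €1,863,707.24

€1,863,707.24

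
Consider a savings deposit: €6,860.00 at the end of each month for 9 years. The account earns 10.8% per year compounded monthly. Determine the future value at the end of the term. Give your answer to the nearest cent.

This is an ordinary annuity: 108 deposits of €6,860.00 at the end of each month.
Periodic rate r = 0.108/12 per month; n is counted in months.
FV = PMT × [((1+r)^n − 1)/r] = 6,860 × [(1+r)^108 − 1] / r = €1,243,762.22

€1,243,762.22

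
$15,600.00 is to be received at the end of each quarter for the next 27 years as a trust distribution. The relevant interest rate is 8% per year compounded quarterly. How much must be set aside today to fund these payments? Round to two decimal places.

This is an ordinary annuity: 108 payments of $15,600.00 at the end of each quarter.
Periodic rate r = 0.08/4 per quarter; n is counted in quarters.
PV = PMT × [(1 − (1+r)^−n)/r] = 15,600 × [1 − (1+r)^−108] / r = $688,108.35

$688,108.35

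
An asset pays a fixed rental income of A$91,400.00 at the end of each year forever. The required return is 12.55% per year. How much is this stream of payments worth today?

Periodic rate r = 0.1255 per year.
Level perpetuity: PV = PMT / r = 91,400 / (0.1255) = A$728,286.85.

A$728,286.85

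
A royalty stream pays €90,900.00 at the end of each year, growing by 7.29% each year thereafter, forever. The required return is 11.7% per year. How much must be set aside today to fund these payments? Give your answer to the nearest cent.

Periodic rate r = 0.117 per year.
Growing perpetuity (Gordon): PV = PMT₁ / (r − g) = 90,900 / (r − 0.0729) = €2,061,224.49.

€2,061,224.49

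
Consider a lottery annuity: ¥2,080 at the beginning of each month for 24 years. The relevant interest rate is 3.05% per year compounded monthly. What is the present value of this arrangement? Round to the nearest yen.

¥425,486

This is an annuity due: 288 payments of ¥2,080 at the beginning of each month.
Periodic rate r = 0.0305/12 per month; n is counted in months.
PV = PMT × [(1 − (1+r)^−n)/r] × (1+r) = 2,080 × [1 − (1+r)^−288] / r × (1+r) = ¥425,486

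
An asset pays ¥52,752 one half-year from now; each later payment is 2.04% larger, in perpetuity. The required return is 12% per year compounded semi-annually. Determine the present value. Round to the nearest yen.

Periodic rate r = 0.12/2 per half-year.
Growing perpetuity (Gordon): PV = PMT₁ / (r − g) = 52,752 / (r − 0.0204) = ¥1,332,121.

¥1,332,121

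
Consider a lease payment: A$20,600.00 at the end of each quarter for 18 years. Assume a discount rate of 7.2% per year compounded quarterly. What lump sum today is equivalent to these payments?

This is an ordinary annuity: 72 payments of A$20,600.00 at the end of each quarter.
Periodic rate r = 0.072/4 per quarter; n is counted in quarters.
PV = PMT × [(1 − (1+r)^−n)/r] = 20,600 × [1 − (1+r)^−72] / r = A$827,666.67

A$827,666.67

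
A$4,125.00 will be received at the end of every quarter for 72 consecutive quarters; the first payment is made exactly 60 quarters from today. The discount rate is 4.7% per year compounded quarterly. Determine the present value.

Ordinary annuity of 72 payments, first payment at period 60.
Periodic rate r = 0.047/4 per quarter; n is counted in quarters.
The ordinary-annuity PV formula values the stream one period before the first payment (period 59); discount that back 59 periods:
PV₀ = 4,125 × [1 − (1+r)^−72] / r × (1+r)^−59 = A$100,227.82

A$100,227.82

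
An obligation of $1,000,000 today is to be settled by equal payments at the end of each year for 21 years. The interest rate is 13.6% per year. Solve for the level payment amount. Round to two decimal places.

$146,034.87

Level ordinary annuity; solve PV = PMT × [(1 − (1+r)^−n)/r] for PMT.
Periodic rate r = 0.136 per year.
With n = 21: PMT = 1,000,000 / ([(1 − (1+r)^−n)/r]) = $146,034.87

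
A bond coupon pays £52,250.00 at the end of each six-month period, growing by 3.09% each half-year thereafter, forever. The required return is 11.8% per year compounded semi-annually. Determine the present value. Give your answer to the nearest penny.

£1,859,430.60

Periodic rate r = 0.118/2 per half-year.
Growing perpetuity (Gordon): PV = PMT₁ / (r − g) = 52,250 / (r − 0.0309) = £1,859,430.60.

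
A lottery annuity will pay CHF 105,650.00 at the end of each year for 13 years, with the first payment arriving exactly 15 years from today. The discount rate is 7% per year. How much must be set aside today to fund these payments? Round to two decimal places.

Ordinary annuity of 13 payments, first payment at period 15.
Periodic rate r = 0.07 per year.
The ordinary-annuity PV formula values the stream one period before the first payment (period 14); discount that back 14 periods:
PV₀ = 105,650 × [1 − (1+r)^−13] / r × (1+r)^−14 = CHF 342,437.12

CHF 342,437.12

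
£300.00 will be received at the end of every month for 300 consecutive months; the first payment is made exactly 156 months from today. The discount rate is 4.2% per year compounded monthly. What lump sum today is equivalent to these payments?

£32,388.11

Ordinary annuity of 300 payments, first payment at period 156.
Periodic rate r = 0.042/12 per month; n is counted in months.
The ordinary-annuity PV formula values the stream one period before the first payment (period 155); discount that back 155 periods:
PV₀ = 300 × [1 − (1+r)^−300] / r × (1+r)^−155 = £32,388.11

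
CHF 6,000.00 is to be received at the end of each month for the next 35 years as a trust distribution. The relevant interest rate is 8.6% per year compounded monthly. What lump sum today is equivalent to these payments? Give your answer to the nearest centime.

CHF 795,496.48

This is an ordinary annuity: 420 payments of CHF 6,000.00 at the end of each month.
Periodic rate r = 0.086/12 per month; n is counted in months.
PV = PMT × [(1 − (1+r)^−n)/r] = 6,000 × [1 − (1+r)^−420] / r = CHF 795,496.48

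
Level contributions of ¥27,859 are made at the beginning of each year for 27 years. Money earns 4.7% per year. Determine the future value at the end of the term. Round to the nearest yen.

This is an annuity due: 27 deposits of ¥27,859 at the beginning of each year.
Periodic rate r = 0.047 per year.
FV = PMT × [((1+r)^n − 1)/r] × (1+r) = 27,859 × [(1+r)^27 − 1] / r × (1+r) = ¥1,524,137

¥1,524,137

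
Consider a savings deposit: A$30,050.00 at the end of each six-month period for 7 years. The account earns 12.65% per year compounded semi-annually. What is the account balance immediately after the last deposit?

This is an ordinary annuity: 14 deposits of A$30,050.00 at the end of each six-month period.
Periodic rate r = 0.1265/2 per half-year; n is counted in half-years.
FV = PMT × [((1+r)^n − 1)/r] = 30,050 × [(1+r)^14 − 1] / r = A$646,091.73

A$646,091.73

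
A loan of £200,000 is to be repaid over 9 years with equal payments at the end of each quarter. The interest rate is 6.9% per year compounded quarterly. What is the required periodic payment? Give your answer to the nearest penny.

Level ordinary annuity; solve PV = PMT × [(1 − (1+r)^−n)/r] for PMT.
Periodic rate r = 0.069/4 per quarter; n is counted in quarters.
With n = 36: PMT = 200,000 / ([(1 − (1+r)^−n)/r]) = £7,504.24

£7,504.24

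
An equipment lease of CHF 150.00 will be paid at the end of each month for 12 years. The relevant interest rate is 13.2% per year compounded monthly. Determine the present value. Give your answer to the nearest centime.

CHF 10,814.53

This is an ordinary annuity: 144 payments of CHF 150.00 at the end of each month.
Periodic rate r = 0.132/12 per month; n is counted in months.
PV = PMT × [(1 − (1+r)^−n)/r] = 150 × [1 − (1+r)^−144] / r = CHF 10,814.53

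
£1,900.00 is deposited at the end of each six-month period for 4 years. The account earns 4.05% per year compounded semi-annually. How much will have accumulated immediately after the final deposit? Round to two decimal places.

£16,322.05

This is an ordinary annuity: 8 deposits of £1,900.00 at the end of each six-month period.
Periodic rate r = 0.0405/2 per half-year; n is counted in half-years.
FV = PMT × [((1+r)^n − 1)/r] = 1,900 × [(1+r)^8 − 1] / r = £16,322.05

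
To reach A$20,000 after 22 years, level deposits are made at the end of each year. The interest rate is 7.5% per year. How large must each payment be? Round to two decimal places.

A$383.74

Level ordinary annuity; solve FV = PMT × [((1+r)^n − 1)/r] for PMT.
Periodic rate r = 0.075 per year.
With n = 22: PMT = 20,000 / ([((1+r)^n − 1)/r]) = A$383.74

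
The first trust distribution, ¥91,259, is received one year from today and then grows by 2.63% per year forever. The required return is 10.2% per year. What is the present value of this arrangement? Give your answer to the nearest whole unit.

Periodic rate r = 0.102 per year.
Growing perpetuity (Gordon): PV = PMT₁ / (r − g) = 91,259 / (r − 0.0263) = ¥1,205,535.

¥1,205,535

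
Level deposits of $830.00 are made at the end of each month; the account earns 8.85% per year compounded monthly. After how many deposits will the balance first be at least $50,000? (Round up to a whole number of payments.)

51 payments

Periodic rate r = 0.0885/12 per month; n is counted in months.
Ordinary annuity FV: 50,000 = 830 × [((1+r)^n − 1)/r].
(1+r)^n = 1 + 50,000 × r / 830, so n = ln(1 + 50,000·r/830) / ln(1+r) = 50.03.
Round up to a whole number of payments: n = 51.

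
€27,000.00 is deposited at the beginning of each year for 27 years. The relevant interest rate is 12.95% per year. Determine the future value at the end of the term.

€6,072,751.24

This is an annuity due: 27 deposits of €27,000.00 at the beginning of each year.
Periodic rate r = 0.1295 per year.
FV = PMT × [((1+r)^n − 1)/r] × (1+r) = 27,000 × [(1+r)^27 − 1] / r × (1+r) = €6,072,751.24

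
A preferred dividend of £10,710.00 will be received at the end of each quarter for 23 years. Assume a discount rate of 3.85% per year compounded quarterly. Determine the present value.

£651,770.81

This is an ordinary annuity: 92 payments of £10,710.00 at the end of each quarter.
Periodic rate r = 0.0385/4 per quarter; n is counted in quarters.
PV = PMT × [(1 − (1+r)^−n)/r] = 10,710 × [1 − (1+r)^−92] / r = £651,770.81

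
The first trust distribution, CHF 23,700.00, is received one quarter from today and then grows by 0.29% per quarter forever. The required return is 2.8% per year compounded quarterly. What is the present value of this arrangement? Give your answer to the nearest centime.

Periodic rate r = 0.028/4 per quarter.
Growing perpetuity (Gordon): PV = PMT₁ / (r − g) = 23,700 / (r − 0.0029) = CHF 5,780,487.80.

CHF 5,780,487.80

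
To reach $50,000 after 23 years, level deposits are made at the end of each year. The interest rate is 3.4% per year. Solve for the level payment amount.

Level ordinary annuity; solve FV = PMT × [((1+r)^n − 1)/r] for PMT.
Periodic rate r = 0.034 per year.
With n = 23: PMT = 50,000 / ([((1+r)^n − 1)/r]) = $1,468.55

$1,468.55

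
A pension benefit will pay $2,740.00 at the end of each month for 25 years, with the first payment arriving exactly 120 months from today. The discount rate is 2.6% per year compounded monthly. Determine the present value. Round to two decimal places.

Ordinary annuity of 300 payments, first payment at period 120.
Periodic rate r = 0.026/12 per month; n is counted in months.
The ordinary-annuity PV formula values the stream one period before the first payment (period 119); discount that back 119 periods:
PV₀ = 2,740 × [1 − (1+r)^−300] / r × (1+r)^−119 = $466,827.59

$466,827.59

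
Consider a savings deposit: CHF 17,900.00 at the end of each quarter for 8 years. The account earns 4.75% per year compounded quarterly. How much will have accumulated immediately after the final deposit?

CHF 691,904.50

This is an ordinary annuity: 32 deposits of CHF 17,900.00 at the end of each quarter.
Periodic rate r = 0.0475/4 per quarter; n is counted in quarters.
FV = PMT × [((1+r)^n − 1)/r] = 17,900 × [(1+r)^32 − 1] / r = CHF 691,904.50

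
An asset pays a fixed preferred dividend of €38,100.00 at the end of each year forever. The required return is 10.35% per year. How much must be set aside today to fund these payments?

Periodic rate r = 0.1035 per year.
Level perpetuity: PV = PMT / r = 38,100 / (0.1035) = €368,115.94.

€368,115.94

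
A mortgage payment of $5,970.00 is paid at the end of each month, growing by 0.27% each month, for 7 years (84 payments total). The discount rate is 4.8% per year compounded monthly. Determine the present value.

$473,567.88

Periodic rate r = 0.048/12 per month; n is counted in months.
Growing ordinary annuity: PV = PMT₁ × [1 − ((1+g)/(1+r))^n] / (r − g) = 5,970 × [1 − ((1+0.0027)/(1+r))^84] / (r − 0.0027) = $473,567.88.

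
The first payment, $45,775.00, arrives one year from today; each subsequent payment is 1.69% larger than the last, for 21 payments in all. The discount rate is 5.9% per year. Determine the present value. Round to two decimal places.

$623,445.66

Periodic rate r = 0.059 per year.
Growing ordinary annuity: PV = PMT₁ × [1 − ((1+g)/(1+r))^n] / (r − g) = 45,775 × [1 − ((1+0.0169)/(1+r))^21] / (r − 0.0169) = $623,445.66.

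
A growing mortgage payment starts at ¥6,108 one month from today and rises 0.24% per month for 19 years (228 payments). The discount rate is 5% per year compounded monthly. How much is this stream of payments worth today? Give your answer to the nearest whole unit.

¥1,143,254

Periodic rate r = 0.05/12 per month; n is counted in months.
Growing ordinary annuity: PV = PMT₁ × [1 − ((1+g)/(1+r))^n] / (r − g) = 6,108 × [1 − ((1+0.0024)/(1+r))^228] / (r − 0.0024) = ¥1,143,254.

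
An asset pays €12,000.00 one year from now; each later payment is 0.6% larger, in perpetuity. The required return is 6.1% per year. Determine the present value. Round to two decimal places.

€218,181.82

Periodic rate r = 0.061 per year.
Growing perpetuity (Gordon): PV = PMT₁ / (r − g) = 12,000 / (r − 0.006) = €218,181.82.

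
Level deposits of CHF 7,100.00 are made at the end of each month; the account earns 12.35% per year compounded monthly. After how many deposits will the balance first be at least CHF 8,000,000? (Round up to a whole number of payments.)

Periodic rate r = 0.1235/12 per month; n is counted in months.
Ordinary annuity FV: 8,000,000 = 7,100 × [((1+r)^n − 1)/r].
(1+r)^n = 1 + 8,000,000 × r / 7,100, so n = ln(1 + 8,000,000·r/7,100) / ln(1+r) = 247.42.
Round up to a whole number of payments: n = 248.

248 payments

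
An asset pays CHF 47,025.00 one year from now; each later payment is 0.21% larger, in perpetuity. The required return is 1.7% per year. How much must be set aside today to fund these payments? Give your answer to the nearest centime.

CHF 3,156,040.27

Periodic rate r = 0.017 per year.
Growing perpetuity (Gordon): PV = PMT₁ / (r − g) = 47,025 / (r − 0.0021) = CHF 3,156,040.27.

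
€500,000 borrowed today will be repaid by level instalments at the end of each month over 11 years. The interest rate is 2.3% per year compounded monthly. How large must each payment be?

€4,290.84

Level ordinary annuity; solve PV = PMT × [(1 − (1+r)^−n)/r] for PMT.
Periodic rate r = 0.023/12 per month; n is counted in months.
With n = 132: PMT = 500,000 / ([(1 − (1+r)^−n)/r]) = €4,290.84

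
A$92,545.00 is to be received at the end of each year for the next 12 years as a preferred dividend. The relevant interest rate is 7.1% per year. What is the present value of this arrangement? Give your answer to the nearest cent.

This is an ordinary annuity: 12 payments of A$92,545.00 at the end of each year.
Periodic rate r = 0.071 per year.
PV = PMT × [(1 − (1+r)^−n)/r] = 92,545 × [1 − (1+r)^−12] / r = A$731,154.37

A$731,154.37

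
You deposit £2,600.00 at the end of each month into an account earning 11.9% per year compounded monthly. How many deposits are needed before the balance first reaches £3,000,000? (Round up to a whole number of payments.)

256 payments

Periodic rate r = 0.119/12 per month; n is counted in months.
Ordinary annuity FV: 3,000,000 = 2,600 × [((1+r)^n − 1)/r].
(1+r)^n = 1 + 3,000,000 × r / 2,600, so n = ln(1 + 3,000,000·r/2,600) / ln(1+r) = 255.49.
Round up to a whole number of payments: n = 256.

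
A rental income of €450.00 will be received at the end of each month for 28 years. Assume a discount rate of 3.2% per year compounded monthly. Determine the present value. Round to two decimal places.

€99,784.19

This is an ordinary annuity: 336 payments of €450.00 at the end of each month.
Periodic rate r = 0.032/12 per month; n is counted in months.
PV = PMT × [(1 − (1+r)^−n)/r] = 450 × [1 − (1+r)^−336] / r = €99,784.19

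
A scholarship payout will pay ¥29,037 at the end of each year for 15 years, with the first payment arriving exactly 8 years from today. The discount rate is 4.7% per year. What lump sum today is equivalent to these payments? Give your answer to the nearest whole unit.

Ordinary annuity of 15 payments, first payment at period 8.
Periodic rate r = 0.047 per year.
The ordinary-annuity PV formula values the stream one period before the first payment (period 7); discount that back 7 periods:
PV₀ = 29,037 × [1 − (1+r)^−15] / r × (1+r)^−7 = ¥223,028

¥223,028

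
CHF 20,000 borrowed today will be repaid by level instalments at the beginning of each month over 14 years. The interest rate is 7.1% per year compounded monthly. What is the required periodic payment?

Level annuity due; solve PV = PMT × [(1 − (1+r)^−n)/r] × (1+r) for PMT.
Periodic rate r = 0.071/12 per month; n is counted in months.
With n = 168: PMT = 20,000 / ([(1 − (1+r)^−n)/r] × (1+r)) = CHF 187.08

CHF 187.08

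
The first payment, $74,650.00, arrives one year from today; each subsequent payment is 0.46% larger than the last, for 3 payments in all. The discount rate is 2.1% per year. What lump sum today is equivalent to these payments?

Periodic rate r = 0.021 per year.
Growing ordinary annuity: PV = PMT₁ × [1 − ((1+g)/(1+r))^n] / (r − g) = 74,650 × [1 − ((1+0.0046)/(1+r))^3] / (r − 0.0046) = $215,839.40.

$215,839.40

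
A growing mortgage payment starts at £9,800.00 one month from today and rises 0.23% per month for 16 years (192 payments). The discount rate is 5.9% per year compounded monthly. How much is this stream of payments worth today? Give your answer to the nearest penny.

Periodic rate r = 0.059/12 per month; n is counted in months.
Growing ordinary annuity: PV = PMT₁ × [1 − ((1+g)/(1+r))^n] / (r − g) = 9,800 × [1 − ((1+0.0023)/(1+r))^192] / (r − 0.0023) = £1,474,979.26.

£1,474,979.26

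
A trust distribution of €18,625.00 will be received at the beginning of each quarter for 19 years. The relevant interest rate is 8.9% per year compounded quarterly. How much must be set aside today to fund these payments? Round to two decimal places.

€695,016.07

This is an annuity due: 76 payments of €18,625.00 at the beginning of each quarter.
Periodic rate r = 0.089/4 per quarter; n is counted in quarters.
PV = PMT × [(1 − (1+r)^−n)/r] × (1+r) = 18,625 × [1 − (1+r)^−76] / r × (1+r) = €695,016.07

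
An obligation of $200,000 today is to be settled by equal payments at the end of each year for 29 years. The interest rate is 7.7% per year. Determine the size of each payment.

Level ordinary annuity; solve PV = PMT × [(1 − (1+r)^−n)/r] for PMT.
Periodic rate r = 0.077 per year.
With n = 29: PMT = 200,000 / ([(1 − (1+r)^−n)/r]) = $17,427.60

$17,427.60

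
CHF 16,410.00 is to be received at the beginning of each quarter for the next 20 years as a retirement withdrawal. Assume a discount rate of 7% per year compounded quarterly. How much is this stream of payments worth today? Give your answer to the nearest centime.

CHF 715,973.77

This is an annuity due: 80 payments of CHF 16,410.00 at the beginning of each quarter.
Periodic rate r = 0.07/4 per quarter; n is counted in quarters.
PV = PMT × [(1 − (1+r)^−n)/r] × (1+r) = 16,410 × [1 − (1+r)^−80] / r × (1+r) = CHF 715,973.77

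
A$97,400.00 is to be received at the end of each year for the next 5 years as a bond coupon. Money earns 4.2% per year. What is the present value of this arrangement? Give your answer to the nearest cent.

This is an ordinary annuity: 5 payments of A$97,400.00 at the end of each year.
Periodic rate r = 0.042 per year.
PV = PMT × [(1 − (1+r)^−n)/r] = 97,400 × [1 − (1+r)^−5] / r = A$431,182.02

A$431,182.02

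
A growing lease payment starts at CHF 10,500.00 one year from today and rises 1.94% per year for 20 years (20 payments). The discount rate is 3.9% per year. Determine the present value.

CHF 169,685.82

Periodic rate r = 0.039 per year.
Growing ordinary annuity: PV = PMT₁ × [1 − ((1+g)/(1+r))^n] / (r − g) = 10,500 × [1 − ((1+0.0194)/(1+r))^20] / (r − 0.0194) = CHF 169,685.82.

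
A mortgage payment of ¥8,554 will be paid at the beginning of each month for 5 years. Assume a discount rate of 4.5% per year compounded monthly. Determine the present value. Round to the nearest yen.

This is an annuity due: 60 payments of ¥8,554 at the beginning of each month.
Periodic rate r = 0.045/12 per month; n is counted in months.
PV = PMT × [(1 − (1+r)^−n)/r] × (1+r) = 8,554 × [1 − (1+r)^−60] / r × (1+r) = ¥460,552

¥460,552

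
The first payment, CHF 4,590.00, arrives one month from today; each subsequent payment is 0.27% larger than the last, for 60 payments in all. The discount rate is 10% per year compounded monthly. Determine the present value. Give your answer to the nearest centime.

CHF 232,608.35

Periodic rate r = 0.1/12 per month; n is counted in months.
Growing ordinary annuity: PV = PMT₁ × [1 − ((1+g)/(1+r))^n] / (r − g) = 4,590 × [1 − ((1+0.0027)/(1+r))^60] / (r − 0.0027) = CHF 232,608.35.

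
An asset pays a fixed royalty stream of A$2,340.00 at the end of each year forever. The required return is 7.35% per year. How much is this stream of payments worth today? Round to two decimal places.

Periodic rate r = 0.0735 per year.
Level perpetuity: PV = PMT / r = 2,340 / (0.0735) = A$31,836.73.

A$31,836.73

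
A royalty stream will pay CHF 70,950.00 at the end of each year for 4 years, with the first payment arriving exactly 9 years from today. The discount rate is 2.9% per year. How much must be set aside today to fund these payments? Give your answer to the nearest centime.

Ordinary annuity of 4 payments, first payment at period 9.
Periodic rate r = 0.029 per year.
The ordinary-annuity PV formula values the stream one period before the first payment (period 8); discount that back 8 periods:
PV₀ = 70,950 × [1 − (1+r)^−4] / r × (1+r)^−8 = CHF 210,316.22

CHF 210,316.22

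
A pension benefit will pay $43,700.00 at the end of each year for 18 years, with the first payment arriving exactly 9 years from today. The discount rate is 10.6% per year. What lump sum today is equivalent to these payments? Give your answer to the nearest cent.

Ordinary annuity of 18 payments, first payment at period 9.
Periodic rate r = 0.106 per year.
The ordinary-annuity PV formula values the stream one period before the first payment (period 8); discount that back 8 periods:
PV₀ = 43,700 × [1 − (1+r)^−18] / r × (1+r)^−8 = $154,105.14

$154,105.14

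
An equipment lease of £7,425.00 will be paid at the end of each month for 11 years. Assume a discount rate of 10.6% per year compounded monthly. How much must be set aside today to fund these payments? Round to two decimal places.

This is an ordinary annuity: 132 payments of £7,425.00 at the end of each month.
Periodic rate r = 0.106/12 per month; n is counted in months.
PV = PMT × [(1 − (1+r)^−n)/r] = 7,425 × [1 − (1+r)^−132] / r = £577,292.06

£577,292.06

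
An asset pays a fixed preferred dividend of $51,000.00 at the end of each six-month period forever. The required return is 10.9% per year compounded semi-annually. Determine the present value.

Periodic rate r = 0.109/2 per half-year.
Level perpetuity: PV = PMT / r = 51,000 / (0.109/2) = $935,779.82.

$935,779.82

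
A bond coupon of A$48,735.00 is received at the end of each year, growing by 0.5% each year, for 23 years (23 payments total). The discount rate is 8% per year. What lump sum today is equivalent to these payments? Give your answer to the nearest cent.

Periodic rate r = 0.08 per year.
Growing ordinary annuity: PV = PMT₁ × [1 − ((1+g)/(1+r))^n] / (r − g) = 48,735 × [1 − ((1+0.005)/(1+r))^23] / (r − 0.005) = A$525,676.86.

A$525,676.86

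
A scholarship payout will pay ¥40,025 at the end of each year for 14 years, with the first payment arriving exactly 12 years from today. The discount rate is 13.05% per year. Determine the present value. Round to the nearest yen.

¥65,282

Ordinary annuity of 14 payments, first payment at period 12.
Periodic rate r = 0.1305 per year.
The ordinary-annuity PV formula values the stream one period before the first payment (period 11); discount that back 11 periods:
PV₀ = 40,025 × [1 − (1+r)^−14] / r × (1+r)^−11 = ¥65,282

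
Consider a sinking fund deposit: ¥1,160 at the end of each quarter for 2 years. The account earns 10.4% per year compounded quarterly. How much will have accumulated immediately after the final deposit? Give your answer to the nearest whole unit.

This is an ordinary annuity: 8 deposits of ¥1,160 at the end of each quarter.
Periodic rate r = 0.104/4 per quarter; n is counted in quarters.
FV = PMT × [((1+r)^n − 1)/r] = 1,160 × [(1+r)^8 − 1] / r = ¥10,170

¥10,170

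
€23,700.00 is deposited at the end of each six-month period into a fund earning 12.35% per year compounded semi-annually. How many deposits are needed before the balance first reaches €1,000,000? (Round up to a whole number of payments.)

22 payments

Periodic rate r = 0.1235/2 per half-year; n is counted in half-years.
Ordinary annuity FV: 1,000,000 = 23,700 × [((1+r)^n − 1)/r].
(1+r)^n = 1 + 1,000,000 × r / 23,700, so n = ln(1 + 1,000,000·r/23,700) / ln(1+r) = 21.40.
Round up to a whole number of payments: n = 22.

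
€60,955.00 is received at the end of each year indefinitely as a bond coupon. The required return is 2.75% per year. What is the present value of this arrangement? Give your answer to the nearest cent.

€2,216,545.45

Periodic rate r = 0.0275 per year.
Level perpetuity: PV = PMT / r = 60,955 / (0.0275) = €2,216,545.45.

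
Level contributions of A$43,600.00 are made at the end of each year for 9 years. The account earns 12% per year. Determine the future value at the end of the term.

A$644,218.62

This is an ordinary annuity: 9 deposits of A$43,600.00 at the end of each year.
Periodic rate r = 0.12 per year.
FV = PMT × [((1+r)^n − 1)/r] = 43,600 × [(1+r)^9 − 1] / r = A$644,218.62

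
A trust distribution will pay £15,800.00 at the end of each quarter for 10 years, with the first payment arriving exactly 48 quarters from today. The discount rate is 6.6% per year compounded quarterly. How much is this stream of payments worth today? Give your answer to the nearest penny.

£213,152.63

Ordinary annuity of 40 payments, first payment at period 48.
Periodic rate r = 0.066/4 per quarter; n is counted in quarters.
The ordinary-annuity PV formula values the stream one period before the first payment (period 47); discount that back 47 periods:
PV₀ = 15,800 × [1 − (1+r)^−40] / r × (1+r)^−47 = £213,152.63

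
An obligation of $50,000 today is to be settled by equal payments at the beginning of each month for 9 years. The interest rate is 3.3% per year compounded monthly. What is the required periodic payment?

$534.27

Level annuity due; solve PV = PMT × [(1 − (1+r)^−n)/r] × (1+r) for PMT.
Periodic rate r = 0.033/12 per month; n is counted in months.
With n = 108: PMT = 50,000 / ([(1 − (1+r)^−n)/r] × (1+r)) = $534.27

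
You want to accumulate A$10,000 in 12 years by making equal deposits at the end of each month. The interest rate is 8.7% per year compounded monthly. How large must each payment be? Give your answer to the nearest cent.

A$39.62

Level ordinary annuity; solve FV = PMT × [((1+r)^n − 1)/r] for PMT.
Periodic rate r = 0.087/12 per month; n is counted in months.
With n = 144: PMT = 10,000 / ([((1+r)^n − 1)/r]) = A$39.62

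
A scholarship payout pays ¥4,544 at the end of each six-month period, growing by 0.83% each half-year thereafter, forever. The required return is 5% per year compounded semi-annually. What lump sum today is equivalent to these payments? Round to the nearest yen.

Periodic rate r = 0.05/2 per half-year.
Growing perpetuity (Gordon): PV = PMT₁ / (r − g) = 4,544 / (r − 0.0083) = ¥272,096.

¥272,096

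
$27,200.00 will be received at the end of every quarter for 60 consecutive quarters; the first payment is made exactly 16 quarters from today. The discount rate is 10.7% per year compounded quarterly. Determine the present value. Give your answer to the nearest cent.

$543,936.00

Ordinary annuity of 60 payments, first payment at period 16.
Periodic rate r = 0.107/4 per quarter; n is counted in quarters.
The ordinary-annuity PV formula values the stream one period before the first payment (period 15); discount that back 15 periods:
PV₀ = 27,200 × [1 − (1+r)^−60] / r × (1+r)^−15 = $543,936.00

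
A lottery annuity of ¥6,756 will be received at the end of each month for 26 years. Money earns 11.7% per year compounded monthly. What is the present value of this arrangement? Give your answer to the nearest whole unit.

¥659,352

This is an ordinary annuity: 312 payments of ¥6,756 at the end of each month.
Periodic rate r = 0.117/12 per month; n is counted in months.
PV = PMT × [(1 − (1+r)^−n)/r] = 6,756 × [1 − (1+r)^−312] / r = ¥659,352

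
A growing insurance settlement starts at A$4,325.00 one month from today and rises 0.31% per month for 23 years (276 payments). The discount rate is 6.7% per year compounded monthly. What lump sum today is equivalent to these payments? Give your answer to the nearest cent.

A$861,429.14

Periodic rate r = 0.067/12 per month; n is counted in months.
Growing ordinary annuity: PV = PMT₁ × [1 − ((1+g)/(1+r))^n] / (r − g) = 4,325 × [1 − ((1+0.0031)/(1+r))^276] / (r − 0.0031) = A$861,429.14.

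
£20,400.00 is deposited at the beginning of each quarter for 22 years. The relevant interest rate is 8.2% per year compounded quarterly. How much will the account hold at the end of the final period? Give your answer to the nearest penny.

This is an annuity due: 88 deposits of £20,400.00 at the beginning of each quarter.
Periodic rate r = 0.082/4 per quarter; n is counted in quarters.
FV = PMT × [((1+r)^n − 1)/r] × (1+r) = 20,400 × [(1+r)^88 − 1] / r × (1+r) = £5,041,150.84

£5,041,150.84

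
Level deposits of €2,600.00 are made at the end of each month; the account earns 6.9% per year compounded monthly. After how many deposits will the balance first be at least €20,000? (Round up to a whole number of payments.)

8 payments

Periodic rate r = 0.069/12 per month; n is counted in months.
Ordinary annuity FV: 20,000 = 2,600 × [((1+r)^n − 1)/r].
(1+r)^n = 1 + 20,000 × r / 2,600, so n = ln(1 + 20,000·r/2,600) / ln(1+r) = 7.55.
Round up to a whole number of payments: n = 8.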